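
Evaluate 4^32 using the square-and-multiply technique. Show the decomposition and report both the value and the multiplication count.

Computing 4^32 by squaring (build up from 4^1; each line after the first costs one multiplication):

4^1 = 4
4^2 = (4^1)^2 = 4^2 = 16
4^4 = (4^2)^2 = 16^2 = 256
4^8 = (4^4)^2 = 256^2 = 65536
4^16 = (4^8)^2 = 65536^2 = 4294967296
4^32 = (4^16)^2 = 4294967296^2 = 18446744073709551616

Result: 18446744073709551616
Multiplications needed: 5 (5 lines after 4^1)

4^32 = 18446744073709551616. Using exponentiation by squaring, this requires 5 multiplications. The key idea: if the exponent is even, square the half-power; if odd, multiply by the base once.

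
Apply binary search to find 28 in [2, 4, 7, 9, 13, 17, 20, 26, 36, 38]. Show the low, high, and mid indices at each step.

Binary search for 28 in [2, 4, 7, 9, 13, 17, 20, 26, 36, 38]:

lo=0, hi=9, mid=4, arr[mid]=13 -> 13 < 28, search right half
lo=5, hi=9, mid=7, arr[mid]=26 -> 26 < 28, search right half
lo=8, hi=9, mid=8, arr[mid]=36 -> 36 > 28, search left half
lo=8 > hi=7, target 28 not found

Binary search determines that 28 is not in the array after 3 comparisons. The search space was exhausted without finding the target.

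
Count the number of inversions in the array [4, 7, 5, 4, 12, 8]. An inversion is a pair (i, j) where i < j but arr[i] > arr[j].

Finding inversions in [4, 7, 5, 4, 12, 8]:

(1, 2): arr[1]=7 > arr[2]=5
(1, 3): arr[1]=7 > arr[3]=4
(2, 3): arr[2]=5 > arr[3]=4
(4, 5): arr[4]=12 > arr[5]=8

Total inversions: 4

The array has 4 inversion(s): (1,2), (1,3), (2,3), (4,5). Each pair (i,j) satisfies i < j and arr[i] > arr[j].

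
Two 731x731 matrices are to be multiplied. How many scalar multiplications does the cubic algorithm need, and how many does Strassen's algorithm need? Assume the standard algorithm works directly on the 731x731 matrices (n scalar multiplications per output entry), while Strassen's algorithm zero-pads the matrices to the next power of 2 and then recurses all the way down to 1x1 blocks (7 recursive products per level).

Matrix multiplication for 731x731 matrices:

Strassen's algorithm requires power-of-2 dimensions. Pad 731x731 to 1024x1024 (next power of 2).

Standard algorithm: 731^3 = 390617891 multiplications
Strassen's algorithm: 7^(log2(1024)) = 7^10 = 282475249 multiplications
Savings: 390617891 - 282475249 = 108142642 multiplications

Standard: 390617891 multiplications (731^3). Strassen: 282475249 multiplications (7^10, after padding to 1024x1024). Strassen reduces 8 recursive multiplications to 7 at each level.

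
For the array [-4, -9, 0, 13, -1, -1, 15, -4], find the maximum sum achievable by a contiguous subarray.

Using Kadane's algorithm on [-4, -9, 0, 13, -1, -1, 15, -4]:

Scanning through the array:
Position 1 (value -9): max_ending_here = -9, max_so_far = -4
Position 2 (value 0): max_ending_here = 0, max_so_far = 0
Position 3 (value 13): max_ending_here = 13, max_so_far = 13
Position 4 (value -1): max_ending_here = 12, max_so_far = 13
Position 5 (value -1): max_ending_here = 11, max_so_far = 13
Position 6 (value 15): max_ending_here = 26, max_so_far = 26
Position 7 (value -4): max_ending_here = 22, max_so_far = 26

Maximum subarray: [0, 13, -1, -1, 15]
Maximum sum: 26

The maximum subarray is [0, 13, -1, -1, 15] with sum 26. This subarray runs from index 2 to index 6.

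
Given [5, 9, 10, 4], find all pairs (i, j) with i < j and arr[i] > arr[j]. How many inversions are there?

Finding inversions in [5, 9, 10, 4]:

(0, 3): arr[0]=5 > arr[3]=4
(1, 3): arr[1]=9 > arr[3]=4
(2, 3): arr[2]=10 > arr[3]=4

Total inversions: 3

The array has 3 inversion(s): (0,3), (1,3), (2,3). Each pair (i,j) satisfies i < j and arr[i] > arr[j].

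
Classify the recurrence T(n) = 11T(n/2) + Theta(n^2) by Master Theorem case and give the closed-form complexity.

Master Theorem for T(n) = 11T(n/2) + O(n^2):

a = 11, b = 2, c = 2
log_b(a) = log_2(11) = 3.4594

Case 1: c = 2 < log_2(11) = 3.4594
T(n) = O(n^(log_2 11))

For T(n) = 11T(n/2) + O(n^2): log_2(11) = 3.4594. This is Case 1 of the Master Theorem (c < log_b(a), work dominated by leaves), giving O(n^(log_2 11)).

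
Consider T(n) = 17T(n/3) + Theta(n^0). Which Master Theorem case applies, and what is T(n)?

Master Theorem for T(n) = 17T(n/3) + O(n^0):

a = 17, b = 3, c = 0
log_b(a) = log_3(17) = 2.5789

Case 1: c = 0 < log_3(17) = 2.5789
T(n) = O(n^(log_3 17))

For T(n) = 17T(n/3) + O(n^0): log_3(17) = 2.5789. This is Case 1 of the Master Theorem (c < log_b(a), work dominated by leaves), giving O(n^(log_3 17)).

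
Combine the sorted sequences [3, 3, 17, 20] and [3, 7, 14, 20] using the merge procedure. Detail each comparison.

Merging process:

Compare 3 vs 3: take 3 from left. Merged: [3]
Compare 3 vs 3: take 3 from left. Merged: [3, 3]
Compare 17 vs 3: take 3 from right. Merged: [3, 3, 3]
Compare 17 vs 7: take 7 from right. Merged: [3, 3, 3, 7]
Compare 17 vs 14: take 14 from right. Merged: [3, 3, 3, 7, 14]
Compare 17 vs 20: take 17 from left. Merged: [3, 3, 3, 7, 14, 17]
Compare 20 vs 20: take 20 from left. Merged: [3, 3, 3, 7, 14, 17, 20]
Append remaining from right: [20]. Merged: [3, 3, 3, 7, 14, 17, 20, 20]

Final merged array: [3, 3, 3, 7, 14, 17, 20, 20]
Total comparisons: 7

The merged array is [3, 3, 3, 7, 14, 17, 20, 20], requiring 7 comparisons. The merge step runs in O(n) time where n is the total number of elements.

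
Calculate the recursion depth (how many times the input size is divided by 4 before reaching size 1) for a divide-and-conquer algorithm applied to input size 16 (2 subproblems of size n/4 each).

For divide and conquer with division factor 4:

Problem sizes at each level:
Level 0: 16
Level 1: 4
Level 2: 1

The root is level 0 and the size-1 base case is level 2 (the tree spans levels 0 through 2, i.e. 3 levels counting the root), so the depth is the number of divisions: log_4(16) = 2

The recursion tree depth is log_4(16) = 2. At each level, the problem size is divided by 4, so it takes 2 divisions to reduce to a base case of size 1. The algorithm makes 2 recursive calls at each level.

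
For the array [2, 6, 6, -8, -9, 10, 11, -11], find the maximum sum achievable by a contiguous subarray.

Using Kadane's algorithm on [2, 6, 6, -8, -9, 10, 11, -11]:

Scanning through the array:
Position 1 (value 6): max_ending_here = 8, max_so_far = 8
Position 2 (value 6): max_ending_here = 14, max_so_far = 14
Position 3 (value -8): max_ending_here = 6, max_so_far = 14
Position 4 (value -9): max_ending_here = -3, max_so_far = 14
Position 5 (value 10): max_ending_here = 10, max_so_far = 14
Position 6 (value 11): max_ending_here = 21, max_so_far = 21
Position 7 (value -11): max_ending_here = 10, max_so_far = 21

Maximum subarray: [10, 11]
Maximum sum: 21

The maximum subarray is [10, 11] with sum 21. This subarray runs from index 5 to index 6.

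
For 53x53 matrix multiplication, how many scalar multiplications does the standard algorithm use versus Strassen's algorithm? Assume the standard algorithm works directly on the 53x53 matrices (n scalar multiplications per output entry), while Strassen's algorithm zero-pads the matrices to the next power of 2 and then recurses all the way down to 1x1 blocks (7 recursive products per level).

Matrix multiplication for 53x53 matrices:

Strassen's algorithm requires power-of-2 dimensions. Pad 53x53 to 64x64 (next power of 2).

Standard algorithm: 53^3 = 148877 multiplications
Strassen's algorithm: 7^(log2(64)) = 7^6 = 117649 multiplications
Savings: 148877 - 117649 = 31228 multiplications

Standard: 148877 multiplications (53^3). Strassen: 117649 multiplications (7^6, after padding to 64x64). Strassen reduces 8 recursive multiplications to 7 at each level.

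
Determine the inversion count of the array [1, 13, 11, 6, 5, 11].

Finding inversions in [1, 13, 11, 6, 5, 11]:

(1, 2): arr[1]=13 > arr[2]=11
(1, 3): arr[1]=13 > arr[3]=6
(1, 4): arr[1]=13 > arr[4]=5
(1, 5): arr[1]=13 > arr[5]=11
(2, 3): arr[2]=11 > arr[3]=6
(2, 4): arr[2]=11 > arr[4]=5
(3, 4): arr[3]=6 > arr[4]=5

Total inversions: 7

The array has 7 inversion(s): (1,2), (1,3), (1,4), (1,5), (2,3), (2,4), (3,4). Each pair (i,j) satisfies i < j and arr[i] > arr[j].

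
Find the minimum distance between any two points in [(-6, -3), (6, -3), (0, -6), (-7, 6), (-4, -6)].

Computing all pairwise distances among 5 points:

d((-6, -3), (6, -3)) = 12.0
d((-6, -3), (0, -6)) = 6.7082
d((-6, -3), (-7, 6)) = 9.0554
d((-6, -3), (-4, -6)) = 3.6056 <-- minimum
d((6, -3), (0, -6)) = 6.7082
d((6, -3), (-7, 6)) = 15.8114
d((6, -3), (-4, -6)) = 10.4403
d((0, -6), (-7, 6)) = 13.8924
d((0, -6), (-4, -6)) = 4.0
d((-7, 6), (-4, -6)) = 12.3693

Closest pair: (-6, -3) and (-4, -6) with distance 3.6056

The closest pair is (-6, -3) and (-4, -6) with Euclidean distance 3.6056. For 5 points, brute-force pairwise comparison is shown above. For large n, the divide-and-conquer algorithm (sort by x, recurse on halves, check the dividing strip) achieves O(n log n).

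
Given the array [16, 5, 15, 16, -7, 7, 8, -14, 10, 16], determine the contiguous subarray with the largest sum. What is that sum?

Using Kadane's algorithm on [16, 5, 15, 16, -7, 7, 8, -14, 10, 16]:

Scanning through the array:
Position 1 (value 5): max_ending_here = 21, max_so_far = 21
Position 2 (value 15): max_ending_here = 36, max_so_far = 36
Position 3 (value 16): max_ending_here = 52, max_so_far = 52
Position 4 (value -7): max_ending_here = 45, max_so_far = 52
Position 5 (value 7): max_ending_here = 52, max_so_far = 52
Position 6 (value 8): max_ending_here = 60, max_so_far = 60
Position 7 (value -14): max_ending_here = 46, max_so_far = 60
Position 8 (value 10): max_ending_here = 56, max_so_far = 60
Position 9 (value 16): max_ending_here = 72, max_so_far = 72

Maximum subarray: [16, 5, 15, 16, -7, 7, 8, -14, 10, 16]
Maximum sum: 72

The maximum subarray is [16, 5, 15, 16, -7, 7, 8, -14, 10, 16] with sum 72. This subarray runs from index 0 to index 9.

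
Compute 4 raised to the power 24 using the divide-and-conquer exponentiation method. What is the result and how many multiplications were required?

Computing 4^24 by squaring (build up from 4^1; each line after the first costs one multiplication):

4^1 = 4
4^2 = (4^1)^2 = 4^2 = 16
4^3 = 4 * 4^2 = 4 * 16 = 64
4^6 = (4^3)^2 = 64^2 = 4096
4^12 = (4^6)^2 = 4096^2 = 16777216
4^24 = (4^12)^2 = 16777216^2 = 281474976710656

Result: 281474976710656
Multiplications needed: 5 (5 lines after 4^1)

4^24 = 281474976710656. Using exponentiation by squaring, this requires 5 multiplications. The key idea: if the exponent is even, square the half-power; if odd, multiply by the base once.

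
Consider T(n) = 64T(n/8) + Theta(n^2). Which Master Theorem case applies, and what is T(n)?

Master Theorem for T(n) = 64T(n/8) + O(n^2):

a = 64, b = 8, c = 2
log_b(a) = log_8(64) = 2.0000

Case 2: c = 2 = log_8(64) = 2.0000
T(n) = O(n^2 log n) = O(n^2 log n)

For T(n) = 64T(n/8) + O(n^2): log_8(64) = 2.0000. This is Case 2 of the Master Theorem (c = log_b(a), equal work at all levels), giving O(n^2 log n).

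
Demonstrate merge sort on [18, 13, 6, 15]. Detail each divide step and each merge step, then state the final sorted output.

Merge sort trace:

Split: [18, 13, 6, 15] -> [18, 13] and [6, 15]
  Split: [18, 13] -> [18] and [13]
  Merge: [18] + [13] -> [13, 18]
  Split: [6, 15] -> [6] and [15]
  Merge: [6] + [15] -> [6, 15]
Merge: [13, 18] + [6, 15] -> [6, 13, 15, 18]

Final sorted array: [6, 13, 15, 18]

The merge sort proceeds by recursively splitting the array and merging sorted halves.
After all merges, the sorted array is [6, 13, 15, 18].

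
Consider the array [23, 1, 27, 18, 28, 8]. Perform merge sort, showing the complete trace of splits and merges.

Merge sort trace:

Split: [23, 1, 27, 18, 28, 8] -> [23, 1, 27] and [18, 28, 8]
  Split: [23, 1, 27] -> [23] and [1, 27]
    Split: [1, 27] -> [1] and [27]
    Merge: [1] + [27] -> [1, 27]
  Merge: [23] + [1, 27] -> [1, 23, 27]
  Split: [18, 28, 8] -> [18] and [28, 8]
    Split: [28, 8] -> [28] and [8]
    Merge: [28] + [8] -> [8, 28]
  Merge: [18] + [8, 28] -> [8, 18, 28]
Merge: [1, 23, 27] + [8, 18, 28] -> [1, 8, 18, 23, 27, 28]

Final sorted array: [1, 8, 18, 23, 27, 28]

The merge sort proceeds by recursively splitting the array and merging sorted halves.
After all merges, the sorted array is [1, 8, 18, 23, 27, 28].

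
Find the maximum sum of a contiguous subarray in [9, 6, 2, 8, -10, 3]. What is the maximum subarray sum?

Using Kadane's algorithm on [9, 6, 2, 8, -10, 3]:

Scanning through the array:
Position 1 (value 6): max_ending_here = 15, max_so_far = 15
Position 2 (value 2): max_ending_here = 17, max_so_far = 17
Position 3 (value 8): max_ending_here = 25, max_so_far = 25
Position 4 (value -10): max_ending_here = 15, max_so_far = 25
Position 5 (value 3): max_ending_here = 18, max_so_far = 25

Maximum subarray: [9, 6, 2, 8]
Maximum sum: 25

The maximum subarray is [9, 6, 2, 8] with sum 25. This subarray runs from index 0 to index 3.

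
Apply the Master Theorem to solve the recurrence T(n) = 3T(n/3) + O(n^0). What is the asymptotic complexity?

Master Theorem for T(n) = 3T(n/3) + O(n^0):

a = 3, b = 3, c = 0
log_b(a) = log_3(3) = 1.0000

Case 1: c = 0 < log_3(3) = 1.0000
T(n) = O(n^(log_3 3)) = O(n)

For T(n) = 3T(n/3) + O(n^0): log_3(3) = 1.0000. This is Case 1 of the Master Theorem (c < log_b(a), work dominated by leaves), giving O(n).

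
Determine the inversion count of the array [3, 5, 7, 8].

Finding inversions in [3, 5, 7, 8]:


Total inversions: 0

The array has 0 inversions. It is already sorted.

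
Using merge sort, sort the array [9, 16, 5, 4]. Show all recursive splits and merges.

Merge sort trace:

Split: [9, 16, 5, 4] -> [9, 16] and [5, 4]
  Split: [9, 16] -> [9] and [16]
  Merge: [9] + [16] -> [9, 16]
  Split: [5, 4] -> [5] and [4]
  Merge: [5] + [4] -> [4, 5]
Merge: [9, 16] + [4, 5] -> [4, 5, 9, 16]

Final sorted array: [4, 5, 9, 16]

The merge sort proceeds by recursively splitting the array and merging sorted halves.
After all merges, the sorted array is [4, 5, 9, 16].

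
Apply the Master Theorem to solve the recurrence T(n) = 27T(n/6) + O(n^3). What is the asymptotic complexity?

Master Theorem for T(n) = 27T(n/6) + O(n^3):

a = 27, b = 6, c = 3
log_b(a) = log_6(27) = 1.8394

Case 3: c = 3 > log_6(27) = 1.8394
T(n) = O(n^3) = O(n^3)

For T(n) = 27T(n/6) + O(n^3): log_6(27) = 1.8394. This is Case 3 of the Master Theorem (c > log_b(a), work dominated by root), giving O(n^3).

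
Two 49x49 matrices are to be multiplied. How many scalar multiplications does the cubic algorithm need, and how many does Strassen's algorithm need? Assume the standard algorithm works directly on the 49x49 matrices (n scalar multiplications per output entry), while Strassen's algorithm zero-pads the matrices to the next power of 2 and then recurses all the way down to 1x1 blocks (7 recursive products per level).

Matrix multiplication for 49x49 matrices:

Strassen's algorithm requires power-of-2 dimensions. Pad 49x49 to 64x64 (next power of 2).

Standard algorithm: 49^3 = 117649 multiplications
Strassen's algorithm: 7^(log2(64)) = 7^6 = 117649 multiplications
Savings: 117649 - 117649 = 0 multiplications

Standard: 117649 multiplications (49^3). Strassen: 117649 multiplications (7^6, after padding to 64x64). Strassen reduces 8 recursive multiplications to 7 at each level.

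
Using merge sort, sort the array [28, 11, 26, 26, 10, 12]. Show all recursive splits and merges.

Merge sort trace:

Split: [28, 11, 26, 26, 10, 12] -> [28, 11, 26] and [26, 10, 12]
  Split: [28, 11, 26] -> [28] and [11, 26]
    Split: [11, 26] -> [11] and [26]
    Merge: [11] + [26] -> [11, 26]
  Merge: [28] + [11, 26] -> [11, 26, 28]
  Split: [26, 10, 12] -> [26] and [10, 12]
    Split: [10, 12] -> [10] and [12]
    Merge: [10] + [12] -> [10, 12]
  Merge: [26] + [10, 12] -> [10, 12, 26]
Merge: [11, 26, 28] + [10, 12, 26] -> [10, 11, 12, 26, 26, 28]

Final sorted array: [10, 11, 12, 26, 26, 28]

The merge sort proceeds by recursively splitting the array and merging sorted halves.
After all merges, the sorted array is [10, 11, 12, 26, 26, 28].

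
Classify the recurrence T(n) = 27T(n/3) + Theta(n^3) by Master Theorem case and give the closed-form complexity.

Master Theorem for T(n) = 27T(n/3) + O(n^3):

a = 27, b = 3, c = 3
log_b(a) = log_3(27) = 3.0000

Case 2: c = 3 = log_3(27) = 3.0000
T(n) = O(n^3 log n) = O(n^3 log n)

For T(n) = 27T(n/3) + O(n^3): log_3(27) = 3.0000. This is Case 2 of the Master Theorem (c = log_b(a), equal work at all levels), giving O(n^3 log n).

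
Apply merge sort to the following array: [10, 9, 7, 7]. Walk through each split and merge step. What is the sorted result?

Merge sort trace:

Split: [10, 9, 7, 7] -> [10, 9] and [7, 7]
  Split: [10, 9] -> [10] and [9]
  Merge: [10] + [9] -> [9, 10]
  Split: [7, 7] -> [7] and [7]
  Merge: [7] + [7] -> [7, 7]
Merge: [9, 10] + [7, 7] -> [7, 7, 9, 10]

Final sorted array: [7, 7, 9, 10]

The merge sort proceeds by recursively splitting the array and merging sorted halves.
After all merges, the sorted array is [7, 7, 9, 10].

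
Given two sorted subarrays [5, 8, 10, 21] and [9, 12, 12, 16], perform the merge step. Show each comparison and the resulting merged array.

Merging process:

Compare 5 vs 9: take 5 from left. Merged: [5]
Compare 8 vs 9: take 8 from left. Merged: [5, 8]
Compare 10 vs 9: take 9 from right. Merged: [5, 8, 9]
Compare 10 vs 12: take 10 from left. Merged: [5, 8, 9, 10]
Compare 21 vs 12: take 12 from right. Merged: [5, 8, 9, 10, 12]
Compare 21 vs 12: take 12 from right. Merged: [5, 8, 9, 10, 12, 12]
Compare 21 vs 16: take 16 from right. Merged: [5, 8, 9, 10, 12, 12, 16]
Append remaining from left: [21]. Merged: [5, 8, 9, 10, 12, 12, 16, 21]

Final merged array: [5, 8, 9, 10, 12, 12, 16, 21]
Total comparisons: 7

The merged array is [5, 8, 9, 10, 12, 12, 16, 21], requiring 7 comparisons. The merge step runs in O(n) time where n is the total number of elements.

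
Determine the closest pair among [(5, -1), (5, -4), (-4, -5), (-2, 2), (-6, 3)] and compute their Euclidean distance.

Computing all pairwise distances among 5 points:

d((5, -1), (5, -4)) = 3.0 <-- minimum
d((5, -1), (-4, -5)) = 9.8489
d((5, -1), (-2, 2)) = 7.6158
d((5, -1), (-6, 3)) = 11.7047
d((5, -4), (-4, -5)) = 9.0554
d((5, -4), (-2, 2)) = 9.2195
d((5, -4), (-6, 3)) = 13.0384
d((-4, -5), (-2, 2)) = 7.2801
d((-4, -5), (-6, 3)) = 8.2462
d((-2, 2), (-6, 3)) = 4.1231

Closest pair: (5, -1) and (5, -4) with distance 3.0

The closest pair is (5, -1) and (5, -4) with Euclidean distance 3.0. For 5 points, brute-force pairwise comparison is shown above. For large n, the divide-and-conquer algorithm (sort by x, recurse on halves, check the dividing strip) achieves O(n log n).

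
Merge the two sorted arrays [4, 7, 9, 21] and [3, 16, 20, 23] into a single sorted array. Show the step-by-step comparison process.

Merging process:

Compare 4 vs 3: take 3 from right. Merged: [3]
Compare 4 vs 16: take 4 from left. Merged: [3, 4]
Compare 7 vs 16: take 7 from left. Merged: [3, 4, 7]
Compare 9 vs 16: take 9 from left. Merged: [3, 4, 7, 9]
Compare 21 vs 16: take 16 from right. Merged: [3, 4, 7, 9, 16]
Compare 21 vs 20: take 20 from right. Merged: [3, 4, 7, 9, 16, 20]
Compare 21 vs 23: take 21 from left. Merged: [3, 4, 7, 9, 16, 20, 21]
Append remaining from right: [23]. Merged: [3, 4, 7, 9, 16, 20, 21, 23]

Final merged array: [3, 4, 7, 9, 16, 20, 21, 23]
Total comparisons: 7

The merged array is [3, 4, 7, 9, 16, 20, 21, 23], requiring 7 comparisons. The merge step runs in O(n) time where n is the total number of elements.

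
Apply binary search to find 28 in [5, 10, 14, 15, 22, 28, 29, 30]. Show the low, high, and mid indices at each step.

Binary search for 28 in [5, 10, 14, 15, 22, 28, 29, 30]:

lo=0, hi=7, mid=3, arr[mid]=15 -> 15 < 28, search right half
lo=4, hi=7, mid=5, arr[mid]=28 -> Found target at index 5!

Binary search finds 28 at index 5 after 2 comparisons. The search repeatedly halves the search space by comparing with the middle element.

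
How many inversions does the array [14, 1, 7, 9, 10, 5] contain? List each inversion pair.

Finding inversions in [14, 1, 7, 9, 10, 5]:

(0, 1): arr[0]=14 > arr[1]=1
(0, 2): arr[0]=14 > arr[2]=7
(0, 3): arr[0]=14 > arr[3]=9
(0, 4): arr[0]=14 > arr[4]=10
(0, 5): arr[0]=14 > arr[5]=5
(2, 5): arr[2]=7 > arr[5]=5
(3, 5): arr[3]=9 > arr[5]=5
(4, 5): arr[4]=10 > arr[5]=5

Total inversions: 8

The array has 8 inversion(s): (0,1), (0,2), (0,3), (0,4), (0,5), (2,5), (3,5), (4,5). Each pair (i,j) satisfies i < j and arr[i] > arr[j].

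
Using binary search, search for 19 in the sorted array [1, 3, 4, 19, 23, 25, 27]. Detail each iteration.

Binary search for 19 in [1, 3, 4, 19, 23, 25, 27]:

lo=0, hi=6, mid=3, arr[mid]=19 -> Found target at index 3!

Binary search finds 19 at index 3 after 1 comparisons. The search repeatedly halves the search space by comparing with the middle element.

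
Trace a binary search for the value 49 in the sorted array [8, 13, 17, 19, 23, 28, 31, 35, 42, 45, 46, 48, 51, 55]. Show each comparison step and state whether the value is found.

Binary search for 49 in [8, 13, 17, 19, 23, 28, 31, 35, 42, 45, 46, 48, 51, 55]:

lo=0, hi=13, mid=6, arr[mid]=31 -> 31 < 49, search right half
lo=7, hi=13, mid=10, arr[mid]=46 -> 46 < 49, search right half
lo=11, hi=13, mid=12, arr[mid]=51 -> 51 > 49, search left half
lo=11, hi=11, mid=11, arr[mid]=48 -> 48 < 49, search right half
lo=12 > hi=11, target 49 not found

Binary search determines that 49 is not in the array after 4 comparisons. The search space was exhausted without finding the target.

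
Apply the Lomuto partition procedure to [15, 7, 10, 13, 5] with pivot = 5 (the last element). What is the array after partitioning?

Lomuto partition with pivot = 5:

Initial array: [15, 7, 10, 13, 5]

arr[0]=15 > 5: no swap
arr[1]=7 > 5: no swap
arr[2]=10 > 5: no swap
arr[3]=13 > 5: no swap

Place pivot at position 0: [5, 7, 10, 13, 15]
Pivot position: 0

After partitioning with pivot 5, the array becomes [5, 7, 10, 13, 15]. The pivot is placed at index 0. All elements to the left of the pivot are <= 5, and all elements to the right are > 5.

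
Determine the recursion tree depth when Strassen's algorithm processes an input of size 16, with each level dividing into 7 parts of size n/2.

For divide and conquer with division factor 2:

Problem sizes at each level:
Level 0: 16
Level 1: 8
Level 2: 4
Level 3: 2
Level 4: 1

The root is level 0 and the size-1 base case is level 4 (the tree spans levels 0 through 4, i.e. 5 levels counting the root), so the depth is the number of divisions: log_2(16) = 4

The recursion tree depth is log_2(16) = 4. At each level, the problem size is divided by 2, so it takes 4 divisions to reduce to a base case of size 1. The algorithm makes 7 recursive calls at each level.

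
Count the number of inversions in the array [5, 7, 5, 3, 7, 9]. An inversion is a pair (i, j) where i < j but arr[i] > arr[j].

Finding inversions in [5, 7, 5, 3, 7, 9]:

(0, 3): arr[0]=5 > arr[3]=3
(1, 2): arr[1]=7 > arr[2]=5
(1, 3): arr[1]=7 > arr[3]=3
(2, 3): arr[2]=5 > arr[3]=3

Total inversions: 4

The array has 4 inversion(s): (0,3), (1,2), (1,3), (2,3). Each pair (i,j) satisfies i < j and arr[i] > arr[j].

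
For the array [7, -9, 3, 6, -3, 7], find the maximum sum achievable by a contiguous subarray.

Using Kadane's algorithm on [7, -9, 3, 6, -3, 7]:

Scanning through the array:
Position 1 (value -9): max_ending_here = -2, max_so_far = 7
Position 2 (value 3): max_ending_here = 3, max_so_far = 7
Position 3 (value 6): max_ending_here = 9, max_so_far = 9
Position 4 (value -3): max_ending_here = 6, max_so_far = 9
Position 5 (value 7): max_ending_here = 13, max_so_far = 13

Maximum subarray: [3, 6, -3, 7]
Maximum sum: 13

The maximum subarray is [3, 6, -3, 7] with sum 13. This subarray runs from index 2 to index 5.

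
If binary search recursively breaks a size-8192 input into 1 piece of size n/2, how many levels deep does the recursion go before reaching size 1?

For divide and conquer with division factor 2:

Problem sizes at each level:
Level 0: 8192
Level 1: 4096
Level 2: 2048
Level 3: 1024
Level 4: 512
Level 5: 256
Level 6: 128
Level 7: 64
Level 8: 32
Level 9: 16
Level 10: 8
Level 11: 4
Level 12: 2
Level 13: 1

The root is level 0 and the size-1 base case is level 13 (the tree spans levels 0 through 13, i.e. 14 levels counting the root), so the depth is the number of divisions: log_2(8192) = 13

The recursion tree depth is log_2(8192) = 13. At each level, the problem size is divided by 2, so it takes 13 divisions to reduce to a base case of size 1. The algorithm makes 1 recursive call at each level.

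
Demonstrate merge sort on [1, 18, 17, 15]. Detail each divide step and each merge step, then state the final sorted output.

Merge sort trace:

Split: [1, 18, 17, 15] -> [1, 18] and [17, 15]
  Split: [1, 18] -> [1] and [18]
  Merge: [1] + [18] -> [1, 18]
  Split: [17, 15] -> [17] and [15]
  Merge: [17] + [15] -> [15, 17]
Merge: [1, 18] + [15, 17] -> [1, 15, 17, 18]

Final sorted array: [1, 15, 17, 18]

The merge sort proceeds by recursively splitting the array and merging sorted halves.
After all merges, the sorted array is [1, 15, 17, 18].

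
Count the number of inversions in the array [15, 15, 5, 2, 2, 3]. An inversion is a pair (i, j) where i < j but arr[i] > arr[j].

Finding inversions in [15, 15, 5, 2, 2, 3]:

(0, 2): arr[0]=15 > arr[2]=5
(0, 3): arr[0]=15 > arr[3]=2
(0, 4): arr[0]=15 > arr[4]=2
(0, 5): arr[0]=15 > arr[5]=3
(1, 2): arr[1]=15 > arr[2]=5
(1, 3): arr[1]=15 > arr[3]=2
(1, 4): arr[1]=15 > arr[4]=2
(1, 5): arr[1]=15 > arr[5]=3
(2, 3): arr[2]=5 > arr[3]=2
(2, 4): arr[2]=5 > arr[4]=2
(2, 5): arr[2]=5 > arr[5]=3

Total inversions: 11

The array has 11 inversion(s): (0,2), (0,3), (0,4), (0,5), (1,2), (1,3), (1,4), (1,5), (2,3), (2,4), (2,5). Each pair (i,j) satisfies i < j and arr[i] > arr[j].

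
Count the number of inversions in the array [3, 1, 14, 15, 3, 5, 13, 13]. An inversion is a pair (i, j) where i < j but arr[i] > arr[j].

Finding inversions in [3, 1, 14, 15, 3, 5, 13, 13]:

(0, 1): arr[0]=3 > arr[1]=1
(2, 4): arr[2]=14 > arr[4]=3
(2, 5): arr[2]=14 > arr[5]=5
(2, 6): arr[2]=14 > arr[6]=13
(2, 7): arr[2]=14 > arr[7]=13
(3, 4): arr[3]=15 > arr[4]=3
(3, 5): arr[3]=15 > arr[5]=5
(3, 6): arr[3]=15 > arr[6]=13
(3, 7): arr[3]=15 > arr[7]=13

Total inversions: 9

The array has 9 inversion(s): (0,1), (2,4), (2,5), (2,6), (2,7), (3,4), (3,5), (3,6), (3,7). Each pair (i,j) satisfies i < j and arr[i] > arr[j].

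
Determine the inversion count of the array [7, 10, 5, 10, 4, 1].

Finding inversions in [7, 10, 5, 10, 4, 1]:

(0, 2): arr[0]=7 > arr[2]=5
(0, 4): arr[0]=7 > arr[4]=4
(0, 5): arr[0]=7 > arr[5]=1
(1, 2): arr[1]=10 > arr[2]=5
(1, 4): arr[1]=10 > arr[4]=4
(1, 5): arr[1]=10 > arr[5]=1
(2, 4): arr[2]=5 > arr[4]=4
(2, 5): arr[2]=5 > arr[5]=1
(3, 4): arr[3]=10 > arr[4]=4
(3, 5): arr[3]=10 > arr[5]=1
(4, 5): arr[4]=4 > arr[5]=1

Total inversions: 11

The array has 11 inversion(s): (0,2), (0,4), (0,5), (1,2), (1,4), (1,5), (2,4), (2,5), (3,4), (3,5), (4,5). Each pair (i,j) satisfies i < j and arr[i] > arr[j].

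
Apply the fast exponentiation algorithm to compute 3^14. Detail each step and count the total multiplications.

Computing 3^14 by squaring (build up from 3^1; each line after the first costs one multiplication):

3^1 = 3
3^2 = (3^1)^2 = 3^2 = 9
3^3 = 3 * 3^2 = 3 * 9 = 27
3^6 = (3^3)^2 = 27^2 = 729
3^7 = 3 * 3^6 = 3 * 729 = 2187
3^14 = (3^7)^2 = 2187^2 = 4782969

Result: 4782969
Multiplications needed: 5 (5 lines after 3^1)

3^14 = 4782969. Using exponentiation by squaring, this requires 5 multiplications. The key idea: if the exponent is even, square the half-power; if odd, multiply by the base once.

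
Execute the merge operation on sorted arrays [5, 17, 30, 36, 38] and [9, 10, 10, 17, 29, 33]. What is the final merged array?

Merging process:

Compare 5 vs 9: take 5 from left. Merged: [5]
Compare 17 vs 9: take 9 from right. Merged: [5, 9]
Compare 17 vs 10: take 10 from right. Merged: [5, 9, 10]
Compare 17 vs 10: take 10 from right. Merged: [5, 9, 10, 10]
Compare 17 vs 17: take 17 from left. Merged: [5, 9, 10, 10, 17]
Compare 30 vs 17: take 17 from right. Merged: [5, 9, 10, 10, 17, 17]
Compare 30 vs 29: take 29 from right. Merged: [5, 9, 10, 10, 17, 17, 29]
Compare 30 vs 33: take 30 from left. Merged: [5, 9, 10, 10, 17, 17, 29, 30]
Compare 36 vs 33: take 33 from right. Merged: [5, 9, 10, 10, 17, 17, 29, 30, 33]
Append remaining from left: [36, 38]. Merged: [5, 9, 10, 10, 17, 17, 29, 30, 33, 36, 38]

Final merged array: [5, 9, 10, 10, 17, 17, 29, 30, 33, 36, 38]
Total comparisons: 9

The merged array is [5, 9, 10, 10, 17, 17, 29, 30, 33, 36, 38], requiring 9 comparisons. The merge step runs in O(n) time where n is the total number of elements.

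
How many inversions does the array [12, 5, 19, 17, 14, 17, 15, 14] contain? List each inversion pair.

Finding inversions in [12, 5, 19, 17, 14, 17, 15, 14]:

(0, 1): arr[0]=12 > arr[1]=5
(2, 3): arr[2]=19 > arr[3]=17
(2, 4): arr[2]=19 > arr[4]=14
(2, 5): arr[2]=19 > arr[5]=17
(2, 6): arr[2]=19 > arr[6]=15
(2, 7): arr[2]=19 > arr[7]=14
(3, 4): arr[3]=17 > arr[4]=14
(3, 6): arr[3]=17 > arr[6]=15
(3, 7): arr[3]=17 > arr[7]=14
(5, 6): arr[5]=17 > arr[6]=15
(5, 7): arr[5]=17 > arr[7]=14
(6, 7): arr[6]=15 > arr[7]=14

Total inversions: 12

The array has 12 inversion(s): (0,1), (2,3), (2,4), (2,5), (2,6), (2,7), (3,4), (3,6), (3,7), (5,6), (5,7), (6,7). Each pair (i,j) satisfies i < j and arr[i] > arr[j].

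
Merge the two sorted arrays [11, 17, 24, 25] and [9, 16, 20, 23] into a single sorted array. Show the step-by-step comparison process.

Merging process:

Compare 11 vs 9: take 9 from right. Merged: [9]
Compare 11 vs 16: take 11 from left. Merged: [9, 11]
Compare 17 vs 16: take 16 from right. Merged: [9, 11, 16]
Compare 17 vs 20: take 17 from left. Merged: [9, 11, 16, 17]
Compare 24 vs 20: take 20 from right. Merged: [9, 11, 16, 17, 20]
Compare 24 vs 23: take 23 from right. Merged: [9, 11, 16, 17, 20, 23]
Append remaining from left: [24, 25]. Merged: [9, 11, 16, 17, 20, 23, 24, 25]

Final merged array: [9, 11, 16, 17, 20, 23, 24, 25]
Total comparisons: 6

The merged array is [9, 11, 16, 17, 20, 23, 24, 25], requiring 6 comparisons. The merge step runs in O(n) time where n is the total number of elements.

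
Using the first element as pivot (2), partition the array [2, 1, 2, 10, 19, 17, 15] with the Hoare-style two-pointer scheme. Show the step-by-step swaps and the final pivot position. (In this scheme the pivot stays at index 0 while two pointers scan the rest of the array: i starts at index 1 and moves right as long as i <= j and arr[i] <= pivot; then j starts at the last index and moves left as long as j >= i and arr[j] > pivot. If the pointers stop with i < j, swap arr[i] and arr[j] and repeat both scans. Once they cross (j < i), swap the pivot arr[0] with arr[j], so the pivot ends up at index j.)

Hoare-style two-pointer partition with pivot = 2:

Initial array: [2, 1, 2, 10, 19, 17, 15]

Pointers start at i = 1, j = 6.
i ends at 3, j ends at 2: the pointers have crossed (j < i), so scanning stops.

Swap pivot arr[0] with arr[2] to place pivot at position 2: [2, 1, 2, 10, 19, 17, 15]
Pivot position: 2

After partitioning with pivot 2, the array becomes [2, 1, 2, 10, 19, 17, 15]. The pivot is placed at index 2. All elements to the left of the pivot are <= 2, and all elements to the right are > 2.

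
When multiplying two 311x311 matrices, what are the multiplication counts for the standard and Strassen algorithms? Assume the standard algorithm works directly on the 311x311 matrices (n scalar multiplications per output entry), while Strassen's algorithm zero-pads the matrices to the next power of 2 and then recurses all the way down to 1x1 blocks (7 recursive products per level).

Matrix multiplication for 311x311 matrices:

Strassen's algorithm requires power-of-2 dimensions. Pad 311x311 to 512x512 (next power of 2).

Standard algorithm: 311^3 = 30080231 multiplications
Strassen's algorithm: 7^(log2(512)) = 7^9 = 40353607 multiplications
Difference: 30080231 - 40353607 = -10273376 (Strassen uses MORE here due to padding overhead — for small or just-over-power-of-2 n, padding can outweigh the per-level savings)

Standard: 30080231 multiplications (311^3). Strassen: 40353607 multiplications (7^9, after padding to 512x512). Strassen reduces 8 recursive multiplications to 7 at each level.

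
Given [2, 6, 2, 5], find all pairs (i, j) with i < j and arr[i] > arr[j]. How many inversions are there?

Finding inversions in [2, 6, 2, 5]:

(1, 2): arr[1]=6 > arr[2]=2
(1, 3): arr[1]=6 > arr[3]=5

Total inversions: 2

The array has 2 inversion(s): (1,2), (1,3). Each pair (i,j) satisfies i < j and arr[i] > arr[j].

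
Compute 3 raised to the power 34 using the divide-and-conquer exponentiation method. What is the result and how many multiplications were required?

Computing 3^34 by squaring (build up from 3^1; each line after the first costs one multiplication):

3^1 = 3
3^2 = (3^1)^2 = 3^2 = 9
3^4 = (3^2)^2 = 9^2 = 81
3^8 = (3^4)^2 = 81^2 = 6561
3^16 = (3^8)^2 = 6561^2 = 43046721
3^17 = 3 * 3^16 = 3 * 43046721 = 129140163
3^34 = (3^17)^2 = 129140163^2 = 16677181699666569

Result: 16677181699666569
Multiplications needed: 6 (6 lines after 3^1)

3^34 = 16677181699666569. Using exponentiation by squaring, this requires 6 multiplications. The key idea: if the exponent is even, square the half-power; if odd, multiply by the base once.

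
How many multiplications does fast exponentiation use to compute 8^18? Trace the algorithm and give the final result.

Computing 8^18 by squaring (build up from 8^1; each line after the first costs one multiplication):

8^1 = 8
8^2 = (8^1)^2 = 8^2 = 64
8^4 = (8^2)^2 = 64^2 = 4096
8^8 = (8^4)^2 = 4096^2 = 16777216
8^9 = 8 * 8^8 = 8 * 16777216 = 134217728
8^18 = (8^9)^2 = 134217728^2 = 18014398509481984

Result: 18014398509481984
Multiplications needed: 5 (5 lines after 8^1)

8^18 = 18014398509481984. Using exponentiation by squaring, this requires 5 multiplications. The key idea: if the exponent is even, square the half-power; if odd, multiply by the base once.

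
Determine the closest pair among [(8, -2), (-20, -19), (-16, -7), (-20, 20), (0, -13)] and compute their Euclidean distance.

Computing all pairwise distances among 5 points:

d((8, -2), (-20, -19)) = 32.7567
d((8, -2), (-16, -7)) = 24.5153
d((8, -2), (-20, 20)) = 35.609
d((8, -2), (0, -13)) = 13.6015
d((-20, -19), (-16, -7)) = 12.6491 <-- minimum
d((-20, -19), (-20, 20)) = 39.0
d((-20, -19), (0, -13)) = 20.8806
d((-16, -7), (-20, 20)) = 27.2947
d((-16, -7), (0, -13)) = 17.088
d((-20, 20), (0, -13)) = 38.5876

Closest pair: (-20, -19) and (-16, -7) with distance 12.6491

The closest pair is (-20, -19) and (-16, -7) with Euclidean distance 12.6491. For 5 points, brute-force pairwise comparison is shown above. For large n, the divide-and-conquer algorithm (sort by x, recurse on halves, check the dividing strip) achieves O(n log n).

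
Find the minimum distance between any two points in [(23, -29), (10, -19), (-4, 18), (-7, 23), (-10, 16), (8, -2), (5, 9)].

Computing all pairwise distances among 7 points:

d((23, -29), (10, -19)) = 16.4012
d((23, -29), (-4, 18)) = 54.2033
d((23, -29), (-7, 23)) = 60.0333
d((23, -29), (-10, 16)) = 55.8032
d((23, -29), (8, -2)) = 30.8869
d((23, -29), (5, 9)) = 42.0476
d((10, -19), (-4, 18)) = 39.5601
d((10, -19), (-7, 23)) = 45.31
d((10, -19), (-10, 16)) = 40.3113
d((10, -19), (8, -2)) = 17.1172
d((10, -19), (5, 9)) = 28.4429
d((-4, 18), (-7, 23)) = 5.831 <-- minimum
d((-4, 18), (-10, 16)) = 6.3246
d((-4, 18), (8, -2)) = 23.3238
d((-4, 18), (5, 9)) = 12.7279
d((-7, 23), (-10, 16)) = 7.6158
d((-7, 23), (8, -2)) = 29.1548
d((-7, 23), (5, 9)) = 18.4391
d((-10, 16), (8, -2)) = 25.4558
d((-10, 16), (5, 9)) = 16.5529
d((8, -2), (5, 9)) = 11.4018

Closest pair: (-4, 18) and (-7, 23) with distance 5.831

The closest pair is (-4, 18) and (-7, 23) with Euclidean distance 5.831. For 7 points, brute-force pairwise comparison is shown above. For large n, the divide-and-conquer algorithm (sort by x, recurse on halves, check the dividing strip) achieves O(n log n).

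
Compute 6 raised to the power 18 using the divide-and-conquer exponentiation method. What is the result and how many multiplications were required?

Computing 6^18 by squaring (build up from 6^1; each line after the first costs one multiplication):

6^1 = 6
6^2 = (6^1)^2 = 6^2 = 36
6^4 = (6^2)^2 = 36^2 = 1296
6^8 = (6^4)^2 = 1296^2 = 1679616
6^9 = 6 * 6^8 = 6 * 1679616 = 10077696
6^18 = (6^9)^2 = 10077696^2 = 101559956668416

Result: 101559956668416
Multiplications needed: 5 (5 lines after 6^1)

6^18 = 101559956668416. Using exponentiation by squaring, this requires 5 multiplications. The key idea: if the exponent is even, square the half-power; if odd, multiply by the base once.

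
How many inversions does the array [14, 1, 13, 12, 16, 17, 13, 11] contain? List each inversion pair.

Finding inversions in [14, 1, 13, 12, 16, 17, 13, 11]:

(0, 1): arr[0]=14 > arr[1]=1
(0, 2): arr[0]=14 > arr[2]=13
(0, 3): arr[0]=14 > arr[3]=12
(0, 6): arr[0]=14 > arr[6]=13
(0, 7): arr[0]=14 > arr[7]=11
(2, 3): arr[2]=13 > arr[3]=12
(2, 7): arr[2]=13 > arr[7]=11
(3, 7): arr[3]=12 > arr[7]=11
(4, 6): arr[4]=16 > arr[6]=13
(4, 7): arr[4]=16 > arr[7]=11
(5, 6): arr[5]=17 > arr[6]=13
(5, 7): arr[5]=17 > arr[7]=11
(6, 7): arr[6]=13 > arr[7]=11

Total inversions: 13

The array has 13 inversion(s): (0,1), (0,2), (0,3), (0,6), (0,7), (2,3), (2,7), (3,7), (4,6), (4,7), (5,6), (5,7), (6,7). Each pair (i,j) satisfies i < j and arr[i] > arr[j].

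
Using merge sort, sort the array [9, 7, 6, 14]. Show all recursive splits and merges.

Merge sort trace:

Split: [9, 7, 6, 14] -> [9, 7] and [6, 14]
  Split: [9, 7] -> [9] and [7]
  Merge: [9] + [7] -> [7, 9]
  Split: [6, 14] -> [6] and [14]
  Merge: [6] + [14] -> [6, 14]
Merge: [7, 9] + [6, 14] -> [6, 7, 9, 14]

Final sorted array: [6, 7, 9, 14]

The merge sort proceeds by recursively splitting the array and merging sorted halves.
After all merges, the sorted array is [6, 7, 9, 14].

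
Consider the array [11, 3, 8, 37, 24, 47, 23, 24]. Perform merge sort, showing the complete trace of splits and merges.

Merge sort trace:

Split: [11, 3, 8, 37, 24, 47, 23, 24] -> [11, 3, 8, 37] and [24, 47, 23, 24]
  Split: [11, 3, 8, 37] -> [11, 3] and [8, 37]
    Split: [11, 3] -> [11] and [3]
    Merge: [11] + [3] -> [3, 11]
    Split: [8, 37] -> [8] and [37]
    Merge: [8] + [37] -> [8, 37]
  Merge: [3, 11] + [8, 37] -> [3, 8, 11, 37]
  Split: [24, 47, 23, 24] -> [24, 47] and [23, 24]
    Split: [24, 47] -> [24] and [47]
    Merge: [24] + [47] -> [24, 47]
    Split: [23, 24] -> [23] and [24]
    Merge: [23] + [24] -> [23, 24]
  Merge: [24, 47] + [23, 24] -> [23, 24, 24, 47]
Merge: [3, 8, 11, 37] + [23, 24, 24, 47] -> [3, 8, 11, 23, 24, 24, 37, 47]

Final sorted array: [3, 8, 11, 23, 24, 24, 37, 47]

The merge sort proceeds by recursively splitting the array and merging sorted halves.
After all merges, the sorted array is [3, 8, 11, 23, 24, 24, 37, 47].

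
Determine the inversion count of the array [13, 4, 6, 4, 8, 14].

Finding inversions in [13, 4, 6, 4, 8, 14]:

(0, 1): arr[0]=13 > arr[1]=4
(0, 2): arr[0]=13 > arr[2]=6
(0, 3): arr[0]=13 > arr[3]=4
(0, 4): arr[0]=13 > arr[4]=8
(2, 3): arr[2]=6 > arr[3]=4

Total inversions: 5

The array has 5 inversion(s): (0,1), (0,2), (0,3), (0,4), (2,3). Each pair (i,j) satisfies i < j and arr[i] > arr[j].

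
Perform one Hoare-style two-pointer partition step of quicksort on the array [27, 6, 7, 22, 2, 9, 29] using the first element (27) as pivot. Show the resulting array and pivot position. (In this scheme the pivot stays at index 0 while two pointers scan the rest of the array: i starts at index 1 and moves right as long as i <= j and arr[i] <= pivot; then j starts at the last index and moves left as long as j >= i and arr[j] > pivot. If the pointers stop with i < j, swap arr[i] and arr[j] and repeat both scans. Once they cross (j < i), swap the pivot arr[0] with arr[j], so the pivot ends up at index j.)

Hoare-style two-pointer partition with pivot = 27:

Initial array: [27, 6, 7, 22, 2, 9, 29]

Pointers start at i = 1, j = 6.
i ends at 6, j ends at 5: the pointers have crossed (j < i), so scanning stops.

Swap pivot arr[0] with arr[5] to place pivot at position 5: [9, 6, 7, 22, 2, 27, 29]
Pivot position: 5

After partitioning with pivot 27, the array becomes [9, 6, 7, 22, 2, 27, 29]. The pivot is placed at index 5. All elements to the left of the pivot are <= 27, and all elements to the right are > 27.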